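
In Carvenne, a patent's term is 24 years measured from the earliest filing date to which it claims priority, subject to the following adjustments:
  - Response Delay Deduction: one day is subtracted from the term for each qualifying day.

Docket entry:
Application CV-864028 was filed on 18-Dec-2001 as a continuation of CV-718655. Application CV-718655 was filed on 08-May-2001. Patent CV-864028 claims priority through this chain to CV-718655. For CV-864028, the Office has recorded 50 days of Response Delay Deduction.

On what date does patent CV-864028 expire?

Earliest priority filing: 8 May 2001.
Base term: 8 May 2001 + 24 years → 8 May 2025.
Response Delay Deduction: −50 days → 19 March 2025.

2025-03-19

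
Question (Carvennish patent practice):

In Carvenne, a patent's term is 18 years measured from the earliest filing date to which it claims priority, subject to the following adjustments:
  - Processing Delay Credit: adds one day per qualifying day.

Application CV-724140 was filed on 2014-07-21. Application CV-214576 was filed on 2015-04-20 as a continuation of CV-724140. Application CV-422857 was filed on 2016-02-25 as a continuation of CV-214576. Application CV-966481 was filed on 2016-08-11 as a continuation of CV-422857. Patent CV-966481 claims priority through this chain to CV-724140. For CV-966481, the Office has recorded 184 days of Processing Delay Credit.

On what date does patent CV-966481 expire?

Earliest priority filing: 21 July 2014.
Base term: 21 July 2014 + 18 years → 21 July 2032.
Processing Delay Credit: +184 days → 21 January 2033.

2033-01-21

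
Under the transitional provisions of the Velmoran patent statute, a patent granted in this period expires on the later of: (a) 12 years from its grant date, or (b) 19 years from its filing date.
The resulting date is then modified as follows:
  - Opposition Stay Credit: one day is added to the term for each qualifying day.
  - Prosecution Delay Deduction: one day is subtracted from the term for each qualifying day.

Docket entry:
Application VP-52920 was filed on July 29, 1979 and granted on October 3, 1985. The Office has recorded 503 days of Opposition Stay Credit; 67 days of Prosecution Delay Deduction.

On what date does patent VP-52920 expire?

October 8, 1999

(a) grant + 12 years → 3 October 1997.
(b) filing + 19 years → 29 July 1998.
Later of the two: 29 July 1998.
Opposition Stay Credit: +503 days → 14 December 1999.
Prosecution Delay Deduction: −67 days → 8 October 1999.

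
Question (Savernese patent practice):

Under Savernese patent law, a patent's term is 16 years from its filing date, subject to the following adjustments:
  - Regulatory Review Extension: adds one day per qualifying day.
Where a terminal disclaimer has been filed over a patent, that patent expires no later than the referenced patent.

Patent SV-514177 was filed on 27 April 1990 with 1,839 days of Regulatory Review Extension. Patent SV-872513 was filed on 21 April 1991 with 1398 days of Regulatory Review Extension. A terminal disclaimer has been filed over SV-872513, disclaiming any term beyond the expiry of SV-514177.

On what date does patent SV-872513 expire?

Natural term of SV-872513:
  Base: filing + 16 years → 21 April 2007.
  Regulatory Review Extension: +1398 days → 17 February 2011.
Expiry of referenced patent SV-514177:
  Base: filing + 16 years → 27 April 2006.
  Regulatory Review Extension: +1839 days → 10 May 2011.
Terminal disclaimer: SV-872513 expires on the earlier of 17 February 2011 and 10 May 2011.

February 17, 2011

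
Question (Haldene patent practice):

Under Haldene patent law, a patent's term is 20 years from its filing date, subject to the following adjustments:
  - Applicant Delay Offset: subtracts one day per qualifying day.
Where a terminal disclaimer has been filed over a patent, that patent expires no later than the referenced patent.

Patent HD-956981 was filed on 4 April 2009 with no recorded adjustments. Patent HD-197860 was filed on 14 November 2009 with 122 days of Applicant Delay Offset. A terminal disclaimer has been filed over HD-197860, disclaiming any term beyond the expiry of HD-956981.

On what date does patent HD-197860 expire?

April 4, 2029

Natural term of HD-197860:
  Base: filing + 20 years → 14 November 2029.
  Applicant Delay Offset: −122 days → 15 July 2029.
Expiry of referenced patent HD-956981:
  Base: filing + 20 years → 4 April 2029.
Terminal disclaimer: HD-197860 expires on the earlier of 15 July 2029 and 4 April 2029.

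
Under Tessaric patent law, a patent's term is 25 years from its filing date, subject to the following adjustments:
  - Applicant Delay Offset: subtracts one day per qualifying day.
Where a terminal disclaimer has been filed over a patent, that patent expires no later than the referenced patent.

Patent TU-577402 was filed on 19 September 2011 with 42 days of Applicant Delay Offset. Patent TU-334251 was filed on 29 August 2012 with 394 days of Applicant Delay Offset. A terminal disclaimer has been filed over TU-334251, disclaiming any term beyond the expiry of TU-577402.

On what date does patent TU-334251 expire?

2036-07-31

Natural term of TU-334251:
  Base: filing + 25 years → 29 August 2037.
  Applicant Delay Offset: −394 days → 31 July 2036.
Expiry of referenced patent TU-577402:
  Base: filing + 25 years → 19 September 2036.
  Applicant Delay Offset: −42 days → 8 August 2036.
Terminal disclaimer: TU-334251 expires on the earlier of 31 July 2036 and 8 August 2036.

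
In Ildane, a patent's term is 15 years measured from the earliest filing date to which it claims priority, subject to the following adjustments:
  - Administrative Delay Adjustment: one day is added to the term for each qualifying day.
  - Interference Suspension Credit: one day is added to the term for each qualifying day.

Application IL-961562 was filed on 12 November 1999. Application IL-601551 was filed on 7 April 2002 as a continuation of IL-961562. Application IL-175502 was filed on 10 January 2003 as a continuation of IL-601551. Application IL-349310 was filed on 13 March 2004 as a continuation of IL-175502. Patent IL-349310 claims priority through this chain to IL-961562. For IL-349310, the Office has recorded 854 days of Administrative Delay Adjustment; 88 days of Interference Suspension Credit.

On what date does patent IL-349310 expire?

Earliest priority filing: 12 November 1999.
Base term: 12 November 1999 + 15 years → 12 November 2014.
Administrative Delay Adjustment: +854 days → 15 March 2017.
Interference Suspension Credit: +88 days → 11 June 2017.

2017-06-11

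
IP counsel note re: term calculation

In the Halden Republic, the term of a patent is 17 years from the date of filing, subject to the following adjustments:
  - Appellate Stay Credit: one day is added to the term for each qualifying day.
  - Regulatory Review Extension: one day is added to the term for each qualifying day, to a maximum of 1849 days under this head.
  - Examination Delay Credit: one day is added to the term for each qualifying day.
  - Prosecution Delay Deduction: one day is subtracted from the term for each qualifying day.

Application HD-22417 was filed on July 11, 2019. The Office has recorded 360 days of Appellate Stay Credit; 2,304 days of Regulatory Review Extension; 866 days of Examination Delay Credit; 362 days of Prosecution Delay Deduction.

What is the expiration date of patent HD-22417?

Base term: filing date + 17 years → 11 July 2036.
Appellate Stay Credit: +360 days → 6 July 2037.
Regulatory Review Extension: 2304 days claimed exceeds the 1849-day cap, so +1849 days → 29 July 2042.
Examination Delay Credit: +866 days → 11 December 2044.
Prosecution Delay Deduction: −362 days → 15 December 2043.

December 15, 2043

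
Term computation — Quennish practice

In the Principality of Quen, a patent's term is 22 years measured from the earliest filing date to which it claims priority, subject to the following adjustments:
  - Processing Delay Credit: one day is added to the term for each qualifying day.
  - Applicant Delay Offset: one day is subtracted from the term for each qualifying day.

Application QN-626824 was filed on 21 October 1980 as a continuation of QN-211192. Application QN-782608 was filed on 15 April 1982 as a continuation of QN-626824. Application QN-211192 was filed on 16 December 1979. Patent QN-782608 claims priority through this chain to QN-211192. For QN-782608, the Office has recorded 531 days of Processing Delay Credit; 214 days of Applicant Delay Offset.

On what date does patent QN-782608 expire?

2002-10-29

Earliest priority filing: 16 December 1979.
Base term: 16 December 1979 + 22 years → 16 December 2001.
Processing Delay Credit: +531 days → 31 May 2003.
Applicant Delay Offset: −214 days → 29 October 2002.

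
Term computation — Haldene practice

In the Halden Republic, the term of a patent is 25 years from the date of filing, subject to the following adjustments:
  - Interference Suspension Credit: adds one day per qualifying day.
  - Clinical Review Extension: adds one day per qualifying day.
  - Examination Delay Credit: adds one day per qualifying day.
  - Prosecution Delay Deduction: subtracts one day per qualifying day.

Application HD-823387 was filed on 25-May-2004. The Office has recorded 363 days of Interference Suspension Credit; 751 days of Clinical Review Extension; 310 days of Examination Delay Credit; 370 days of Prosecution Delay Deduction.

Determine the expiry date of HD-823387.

Base term: filing date + 25 years → 25 May 2029.
Interference Suspension Credit: +363 days → 23 May 2030.
Clinical Review Extension: +751 days → 12 June 2032.
Examination Delay Credit: +310 days → 18 April 2033.
Prosecution Delay Deduction: −370 days → 13 April 2032.

2032-04-13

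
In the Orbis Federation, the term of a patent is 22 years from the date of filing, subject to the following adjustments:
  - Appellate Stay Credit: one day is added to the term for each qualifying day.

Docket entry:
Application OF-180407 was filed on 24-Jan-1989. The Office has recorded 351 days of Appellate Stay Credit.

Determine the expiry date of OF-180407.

January 10, 2012

Base term: filing date + 22 years → 24 January 2011.
Appellate Stay Credit: +351 days → 10 January 2012.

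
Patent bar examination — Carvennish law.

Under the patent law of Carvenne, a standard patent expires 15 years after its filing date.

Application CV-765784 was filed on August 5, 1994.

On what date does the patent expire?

2009-08-05

Filing date + 15 years → 5 August 2009.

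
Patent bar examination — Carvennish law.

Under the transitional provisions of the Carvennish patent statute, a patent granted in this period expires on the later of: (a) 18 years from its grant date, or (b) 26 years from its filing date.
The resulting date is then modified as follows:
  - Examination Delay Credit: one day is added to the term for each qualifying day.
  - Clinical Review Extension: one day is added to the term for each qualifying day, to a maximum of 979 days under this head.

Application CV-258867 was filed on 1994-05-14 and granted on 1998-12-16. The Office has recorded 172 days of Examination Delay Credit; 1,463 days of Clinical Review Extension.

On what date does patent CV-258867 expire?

2023-07-09

(a) grant + 18 years → 16 December 2016.
(b) filing + 26 years → 14 May 2020.
Later of the two: 14 May 2020.
Examination Delay Credit: +172 days → 2 November 2020.
Clinical Review Extension: 1463 days claimed exceeds the 979-day cap, so +979 days → 9 July 2023.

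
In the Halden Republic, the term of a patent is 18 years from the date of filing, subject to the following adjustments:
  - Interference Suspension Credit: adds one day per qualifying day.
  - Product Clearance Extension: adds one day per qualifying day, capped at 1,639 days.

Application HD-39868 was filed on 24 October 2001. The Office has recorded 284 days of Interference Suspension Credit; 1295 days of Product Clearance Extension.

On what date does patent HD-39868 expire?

2024-02-19

Base term: filing date + 18 years → 24 October 2019.
Interference Suspension Credit: +284 days → 3 August 2020.
Product Clearance Extension: 1295 days (within the 1639-day cap) → +1295 days → 19 February 2024.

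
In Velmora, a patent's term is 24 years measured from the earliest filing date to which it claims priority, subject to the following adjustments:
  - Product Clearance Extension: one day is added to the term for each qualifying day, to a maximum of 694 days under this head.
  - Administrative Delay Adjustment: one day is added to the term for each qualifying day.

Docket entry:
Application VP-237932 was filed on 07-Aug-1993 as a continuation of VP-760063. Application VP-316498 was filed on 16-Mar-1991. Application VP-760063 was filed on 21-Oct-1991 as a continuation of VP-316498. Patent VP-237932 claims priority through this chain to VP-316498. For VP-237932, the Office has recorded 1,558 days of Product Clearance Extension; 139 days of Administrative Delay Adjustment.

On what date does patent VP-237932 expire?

June 26, 2017

Earliest priority filing: 16 March 1991.
Base term: 16 March 1991 + 24 years → 16 March 2015.
Product Clearance Extension: 1558 days claimed exceeds the 694-day cap, so +694 days → 7 February 2017.
Administrative Delay Adjustment: +139 days → 26 June 2017.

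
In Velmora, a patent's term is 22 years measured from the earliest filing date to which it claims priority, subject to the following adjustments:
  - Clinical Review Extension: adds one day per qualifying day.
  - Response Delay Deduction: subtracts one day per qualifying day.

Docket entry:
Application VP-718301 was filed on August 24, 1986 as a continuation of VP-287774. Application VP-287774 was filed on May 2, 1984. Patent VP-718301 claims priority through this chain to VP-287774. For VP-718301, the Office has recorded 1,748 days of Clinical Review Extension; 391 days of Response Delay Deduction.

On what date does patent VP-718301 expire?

January 18, 2010

Earliest priority filing: 2 May 1984.
Base term: 2 May 1984 + 22 years → 2 May 2006.
Clinical Review Extension: +1748 days → 13 February 2011.
Response Delay Deduction: −391 days → 18 January 2010.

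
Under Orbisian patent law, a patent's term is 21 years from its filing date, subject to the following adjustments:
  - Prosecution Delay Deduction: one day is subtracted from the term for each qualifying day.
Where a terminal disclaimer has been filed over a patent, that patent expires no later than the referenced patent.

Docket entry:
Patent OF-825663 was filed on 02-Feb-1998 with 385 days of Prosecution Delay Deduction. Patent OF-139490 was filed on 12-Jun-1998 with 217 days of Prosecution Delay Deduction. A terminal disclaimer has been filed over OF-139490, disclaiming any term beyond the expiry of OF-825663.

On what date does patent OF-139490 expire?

January 13, 2018

Natural term of OF-139490:
  Base: filing + 21 years → 12 June 2019.
  Prosecution Delay Deduction: −217 days → 7 November 2018.
Expiry of referenced patent OF-825663:
  Base: filing + 21 years → 2 February 2019.
  Prosecution Delay Deduction: −385 days → 13 January 2018.
Terminal disclaimer: OF-139490 expires on the earlier of 7 November 2018 and 13 January 2018.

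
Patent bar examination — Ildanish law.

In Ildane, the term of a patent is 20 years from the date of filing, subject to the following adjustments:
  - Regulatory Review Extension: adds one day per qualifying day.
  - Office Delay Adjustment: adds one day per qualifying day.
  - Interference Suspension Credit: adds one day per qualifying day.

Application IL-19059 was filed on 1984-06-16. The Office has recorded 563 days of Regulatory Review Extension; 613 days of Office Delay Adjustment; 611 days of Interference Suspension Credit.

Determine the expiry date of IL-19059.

2009-05-08

Base term: filing date + 20 years → 16 June 2004.
Regulatory Review Extension: +563 days → 31 December 2005.
Office Delay Adjustment: +613 days → 5 September 2007.
Interference Suspension Credit: +611 days → 8 May 2009.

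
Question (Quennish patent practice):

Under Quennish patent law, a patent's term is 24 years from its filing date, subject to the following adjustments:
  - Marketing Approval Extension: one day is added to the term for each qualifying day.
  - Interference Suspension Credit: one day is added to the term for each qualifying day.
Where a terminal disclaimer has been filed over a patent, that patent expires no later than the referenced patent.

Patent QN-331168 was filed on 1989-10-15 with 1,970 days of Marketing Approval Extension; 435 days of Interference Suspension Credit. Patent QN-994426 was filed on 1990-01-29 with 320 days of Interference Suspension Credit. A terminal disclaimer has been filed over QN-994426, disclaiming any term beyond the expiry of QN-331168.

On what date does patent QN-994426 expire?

December 15, 2014

Natural term of QN-994426:
  Base: filing + 24 years → 29 January 2014.
  Interference Suspension Credit: +320 days → 15 December 2014.
Expiry of referenced patent QN-331168:
  Base: filing + 24 years → 15 October 2013.
  Marketing Approval Extension: +1970 days → 8 March 2019.
  Interference Suspension Credit: +435 days → 16 May 2020.
Terminal disclaimer: QN-994426 expires on the earlier of 15 December 2014 and 16 May 2020.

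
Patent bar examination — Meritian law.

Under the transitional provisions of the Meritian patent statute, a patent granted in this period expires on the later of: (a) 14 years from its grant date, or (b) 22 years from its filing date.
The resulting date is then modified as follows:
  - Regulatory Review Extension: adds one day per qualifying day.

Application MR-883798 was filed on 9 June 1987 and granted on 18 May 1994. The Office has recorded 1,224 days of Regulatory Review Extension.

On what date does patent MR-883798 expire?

(a) grant + 14 years → 18 May 2008.
(b) filing + 22 years → 9 June 2009.
Later of the two: 9 June 2009.
Regulatory Review Extension: +1224 days → 15 October 2012.

October 15, 2012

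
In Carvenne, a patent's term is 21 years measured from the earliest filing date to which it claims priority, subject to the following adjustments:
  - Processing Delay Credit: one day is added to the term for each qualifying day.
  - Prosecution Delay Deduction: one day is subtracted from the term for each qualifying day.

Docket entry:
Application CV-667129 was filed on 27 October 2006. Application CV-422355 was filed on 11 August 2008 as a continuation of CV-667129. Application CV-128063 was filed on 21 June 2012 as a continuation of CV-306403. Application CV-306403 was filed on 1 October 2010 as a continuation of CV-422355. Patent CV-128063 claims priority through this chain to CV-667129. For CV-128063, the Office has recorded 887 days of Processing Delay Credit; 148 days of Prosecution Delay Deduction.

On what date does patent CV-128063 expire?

2029-11-04

Earliest priority filing: 27 October 2006.
Base term: 27 October 2006 + 21 years → 27 October 2027.
Processing Delay Credit: +887 days → 1 April 2030.
Prosecution Delay Deduction: −148 days → 4 November 2029.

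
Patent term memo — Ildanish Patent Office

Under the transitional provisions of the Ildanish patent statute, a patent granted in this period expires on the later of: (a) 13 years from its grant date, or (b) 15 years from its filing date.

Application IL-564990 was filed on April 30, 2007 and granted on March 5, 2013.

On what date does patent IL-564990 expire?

March 5, 2026

(a) grant + 13 years → 5 March 2026.
(b) filing + 15 years → 30 April 2022.
Later of the two: 5 March 2026.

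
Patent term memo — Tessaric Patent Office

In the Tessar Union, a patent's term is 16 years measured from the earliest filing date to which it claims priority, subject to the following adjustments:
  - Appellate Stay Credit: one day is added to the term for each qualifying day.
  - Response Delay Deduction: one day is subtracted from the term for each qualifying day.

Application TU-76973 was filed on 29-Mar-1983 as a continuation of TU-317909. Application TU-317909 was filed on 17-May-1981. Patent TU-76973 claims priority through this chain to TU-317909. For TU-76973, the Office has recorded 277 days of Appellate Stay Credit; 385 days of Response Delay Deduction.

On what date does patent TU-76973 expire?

Earliest priority filing: 17 May 1981.
Base term: 17 May 1981 + 16 years → 17 May 1997.
Appellate Stay Credit: +277 days → 18 February 1998.
Response Delay Deduction: −385 days → 29 January 1997.

January 29, 1997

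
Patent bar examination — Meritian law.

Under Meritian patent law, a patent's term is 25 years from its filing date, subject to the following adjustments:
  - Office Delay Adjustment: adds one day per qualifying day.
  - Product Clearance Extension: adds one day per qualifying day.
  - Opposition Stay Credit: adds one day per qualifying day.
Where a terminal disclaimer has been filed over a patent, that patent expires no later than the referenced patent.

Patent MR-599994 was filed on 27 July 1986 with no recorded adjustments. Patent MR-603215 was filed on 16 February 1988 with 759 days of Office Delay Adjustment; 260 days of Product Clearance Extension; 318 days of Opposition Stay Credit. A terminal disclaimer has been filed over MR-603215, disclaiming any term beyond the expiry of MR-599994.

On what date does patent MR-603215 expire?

July 27, 2011

Natural term of MR-603215:
  Base: filing + 25 years → 16 February 2013.
  Office Delay Adjustment: +759 days → 17 March 2015.
  Product Clearance Extension: +260 days → 2 December 2015.
  Opposition Stay Credit: +318 days → 15 October 2016.
Expiry of referenced patent MR-599994:
  Base: filing + 25 years → 27 July 2011.
Terminal disclaimer: MR-603215 expires on the earlier of 15 October 2016 and 27 July 2011.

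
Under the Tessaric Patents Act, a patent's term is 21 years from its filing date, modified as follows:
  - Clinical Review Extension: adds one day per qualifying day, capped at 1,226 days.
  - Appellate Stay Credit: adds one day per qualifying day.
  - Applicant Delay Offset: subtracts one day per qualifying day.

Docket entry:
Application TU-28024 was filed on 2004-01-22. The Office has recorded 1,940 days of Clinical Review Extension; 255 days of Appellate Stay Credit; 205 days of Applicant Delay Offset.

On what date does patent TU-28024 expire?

July 21, 2028

Base term: filing date + 21 years → 22 January 2025.
Clinical Review Extension: 1940 days claimed exceeds the 1226-day cap, so +1226 days → 1 June 2028.
Appellate Stay Credit: +255 days → 11 February 2029.
Applicant Delay Offset: −205 days → 21 July 2028.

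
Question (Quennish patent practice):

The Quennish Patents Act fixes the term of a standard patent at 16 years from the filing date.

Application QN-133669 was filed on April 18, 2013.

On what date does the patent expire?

Filing date + 16 years → 18 April 2029.

2029-04-18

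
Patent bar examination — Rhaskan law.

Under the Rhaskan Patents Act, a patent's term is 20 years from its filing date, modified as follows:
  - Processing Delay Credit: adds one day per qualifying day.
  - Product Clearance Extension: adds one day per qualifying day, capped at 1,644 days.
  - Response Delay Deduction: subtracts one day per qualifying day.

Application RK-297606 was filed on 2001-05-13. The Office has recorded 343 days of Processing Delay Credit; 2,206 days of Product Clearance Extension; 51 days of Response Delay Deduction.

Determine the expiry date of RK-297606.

Base term: filing date + 20 years → 13 May 2021.
Processing Delay Credit: +343 days → 21 April 2022.
Product Clearance Extension: 2206 days claimed exceeds the 1644-day cap, so +1644 days → 21 October 2026.
Response Delay Deduction: −51 days → 31 August 2026.

August 31, 2026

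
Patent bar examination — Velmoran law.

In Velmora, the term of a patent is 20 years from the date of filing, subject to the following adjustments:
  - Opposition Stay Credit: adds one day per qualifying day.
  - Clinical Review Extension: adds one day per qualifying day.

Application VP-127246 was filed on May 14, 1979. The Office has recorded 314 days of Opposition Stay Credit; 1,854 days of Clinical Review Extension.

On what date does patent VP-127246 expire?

Base term: filing date + 20 years → 14 May 1999.
Opposition Stay Credit: +314 days → 23 March 2000.
Clinical Review Extension: +1854 days → 20 April 2005.

April 20, 2005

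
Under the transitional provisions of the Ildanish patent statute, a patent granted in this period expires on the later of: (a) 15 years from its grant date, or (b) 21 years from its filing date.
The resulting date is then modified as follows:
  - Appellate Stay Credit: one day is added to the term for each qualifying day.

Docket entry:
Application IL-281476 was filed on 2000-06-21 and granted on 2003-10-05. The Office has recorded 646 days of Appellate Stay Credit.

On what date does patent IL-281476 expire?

2023-03-29

(a) grant + 15 years → 5 October 2018.
(b) filing + 21 years → 21 June 2021.
Later of the two: 21 June 2021.
Appellate Stay Credit: +646 days → 29 March 2023.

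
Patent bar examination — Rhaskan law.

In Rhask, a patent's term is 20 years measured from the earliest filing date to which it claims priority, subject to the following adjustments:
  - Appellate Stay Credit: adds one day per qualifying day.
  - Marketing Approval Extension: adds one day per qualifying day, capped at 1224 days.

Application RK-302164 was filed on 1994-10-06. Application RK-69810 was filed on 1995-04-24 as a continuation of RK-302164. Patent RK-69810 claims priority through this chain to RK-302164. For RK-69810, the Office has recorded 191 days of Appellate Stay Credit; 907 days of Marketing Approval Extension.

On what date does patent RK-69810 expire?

Earliest priority filing: 6 October 1994.
Base term: 6 October 1994 + 20 years → 6 October 2014.
Appellate Stay Credit: +191 days → 15 April 2015.
Marketing Approval Extension: 907 days (within the 1224-day cap) → +907 days → 8 October 2017.

October 8, 2017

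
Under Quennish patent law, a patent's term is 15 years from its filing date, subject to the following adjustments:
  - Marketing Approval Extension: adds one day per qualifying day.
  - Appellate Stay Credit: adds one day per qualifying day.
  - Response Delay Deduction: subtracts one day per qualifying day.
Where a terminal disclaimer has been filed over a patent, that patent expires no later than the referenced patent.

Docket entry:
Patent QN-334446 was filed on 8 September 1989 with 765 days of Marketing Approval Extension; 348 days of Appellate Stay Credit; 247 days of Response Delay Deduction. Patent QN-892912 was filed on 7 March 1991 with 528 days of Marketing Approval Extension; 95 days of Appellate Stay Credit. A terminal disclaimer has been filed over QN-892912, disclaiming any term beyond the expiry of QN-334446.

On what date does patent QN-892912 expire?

Natural term of QN-892912:
  Base: filing + 15 years → 7 March 2006.
  Marketing Approval Extension: +528 days → 17 August 2007.
  Appellate Stay Credit: +95 days → 20 November 2007.
Expiry of referenced patent QN-334446:
  Base: filing + 15 years → 8 September 2004.
  Marketing Approval Extension: +765 days → 13 October 2006.
  Appellate Stay Credit: +348 days → 26 September 2007.
  Response Delay Deduction: −247 days → 22 January 2007.
Terminal disclaimer: QN-892912 expires on the earlier of 20 November 2007 and 22 January 2007.

2007-01-22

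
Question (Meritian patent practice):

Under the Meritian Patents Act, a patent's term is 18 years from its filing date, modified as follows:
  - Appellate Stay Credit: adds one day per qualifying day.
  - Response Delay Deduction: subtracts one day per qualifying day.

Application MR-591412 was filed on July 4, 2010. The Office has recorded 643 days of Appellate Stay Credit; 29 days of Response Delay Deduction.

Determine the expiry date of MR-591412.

Base term: filing date + 18 years → 4 July 2028.
Appellate Stay Credit: +643 days → 8 April 2030.
Response Delay Deduction: −29 days → 10 March 2030.

March 10, 2030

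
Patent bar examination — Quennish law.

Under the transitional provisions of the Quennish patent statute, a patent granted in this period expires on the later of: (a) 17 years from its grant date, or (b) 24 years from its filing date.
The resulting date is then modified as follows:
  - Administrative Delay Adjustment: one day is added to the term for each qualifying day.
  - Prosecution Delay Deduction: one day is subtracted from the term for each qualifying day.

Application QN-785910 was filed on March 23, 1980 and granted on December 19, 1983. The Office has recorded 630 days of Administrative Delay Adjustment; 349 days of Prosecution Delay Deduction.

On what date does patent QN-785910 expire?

(a) grant + 17 years → 19 December 2000.
(b) filing + 24 years → 23 March 2004.
Later of the two: 23 March 2004.
Administrative Delay Adjustment: +630 days → 13 December 2005.
Prosecution Delay Deduction: −349 days → 29 December 2004.

2004-12-29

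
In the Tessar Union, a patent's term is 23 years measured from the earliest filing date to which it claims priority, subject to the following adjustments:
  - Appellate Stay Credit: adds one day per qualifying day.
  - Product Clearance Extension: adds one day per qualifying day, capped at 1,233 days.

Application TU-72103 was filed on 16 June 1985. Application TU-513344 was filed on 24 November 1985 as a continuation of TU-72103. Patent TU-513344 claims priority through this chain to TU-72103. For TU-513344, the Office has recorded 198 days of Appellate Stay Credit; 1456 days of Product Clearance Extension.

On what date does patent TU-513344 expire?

May 17, 2012

Earliest priority filing: 16 June 1985.
Base term: 16 June 1985 + 23 years → 16 June 2008.
Appellate Stay Credit: +198 days → 31 December 2008.
Product Clearance Extension: 1456 days claimed exceeds the 1233-day cap, so +1233 days → 17 May 2012.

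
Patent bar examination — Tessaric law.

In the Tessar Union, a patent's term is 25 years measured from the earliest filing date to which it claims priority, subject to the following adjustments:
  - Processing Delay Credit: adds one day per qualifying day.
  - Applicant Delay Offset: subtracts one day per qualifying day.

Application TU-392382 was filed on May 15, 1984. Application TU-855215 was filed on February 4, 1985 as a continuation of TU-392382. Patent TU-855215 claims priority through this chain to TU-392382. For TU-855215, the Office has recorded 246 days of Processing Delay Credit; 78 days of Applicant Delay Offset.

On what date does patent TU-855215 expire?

Earliest priority filing: 15 May 1984.
Base term: 15 May 1984 + 25 years → 15 May 2009.
Processing Delay Credit: +246 days → 16 January 2010.
Applicant Delay Offset: −78 days → 30 October 2009.

October 30, 2009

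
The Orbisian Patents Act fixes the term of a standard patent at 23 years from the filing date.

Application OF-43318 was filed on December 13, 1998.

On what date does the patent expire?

Filing date + 23 years → 13 December 2021.

2021-12-13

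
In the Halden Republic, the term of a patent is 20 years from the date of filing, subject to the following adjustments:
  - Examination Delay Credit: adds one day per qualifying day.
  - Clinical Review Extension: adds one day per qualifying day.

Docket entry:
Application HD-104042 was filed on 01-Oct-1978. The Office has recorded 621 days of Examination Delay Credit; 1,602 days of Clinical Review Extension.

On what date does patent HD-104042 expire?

Base term: filing date + 20 years → 1 October 1998.
Examination Delay Credit: +621 days → 13 June 2000.
Clinical Review Extension: +1602 days → 1 November 2004.

2004-11-01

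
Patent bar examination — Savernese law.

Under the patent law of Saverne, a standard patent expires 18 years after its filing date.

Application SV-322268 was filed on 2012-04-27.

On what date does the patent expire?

April 27, 2030

Filing date + 18 years → 27 April 2030.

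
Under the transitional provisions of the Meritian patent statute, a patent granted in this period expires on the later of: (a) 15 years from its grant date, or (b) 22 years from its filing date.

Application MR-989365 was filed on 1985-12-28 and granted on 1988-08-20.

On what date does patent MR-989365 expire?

(a) grant + 15 years → 20 August 2003.
(b) filing + 22 years → 28 December 2007.
Later of the two: 28 December 2007.

2007-12-28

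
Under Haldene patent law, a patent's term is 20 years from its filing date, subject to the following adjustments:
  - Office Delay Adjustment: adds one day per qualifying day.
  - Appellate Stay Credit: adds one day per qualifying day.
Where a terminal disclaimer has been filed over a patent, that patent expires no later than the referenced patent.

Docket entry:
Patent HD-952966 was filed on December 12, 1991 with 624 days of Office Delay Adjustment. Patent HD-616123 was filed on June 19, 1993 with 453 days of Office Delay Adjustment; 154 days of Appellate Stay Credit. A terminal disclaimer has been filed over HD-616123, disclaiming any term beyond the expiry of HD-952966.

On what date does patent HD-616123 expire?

August 27, 2013

Natural term of HD-616123:
  Base: filing + 20 years → 19 June 2013.
  Office Delay Adjustment: +453 days → 15 September 2014.
  Appellate Stay Credit: +154 days → 16 February 2015.
Expiry of referenced patent HD-952966:
  Base: filing + 20 years → 12 December 2011.
  Office Delay Adjustment: +624 days → 27 August 2013.
Terminal disclaimer: HD-616123 expires on the earlier of 16 February 2015 and 27 August 2013.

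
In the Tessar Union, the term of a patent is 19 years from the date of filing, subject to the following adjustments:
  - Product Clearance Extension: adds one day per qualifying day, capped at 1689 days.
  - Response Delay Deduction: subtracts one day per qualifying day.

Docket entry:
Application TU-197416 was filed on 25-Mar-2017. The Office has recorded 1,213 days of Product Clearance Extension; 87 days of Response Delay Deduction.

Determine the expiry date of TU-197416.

Base term: filing date + 19 years → 25 March 2036.
Product Clearance Extension: 1213 days (within the 1689-day cap) → +1213 days → 21 July 2039.
Response Delay Deduction: −87 days → 25 April 2039.

April 25, 2039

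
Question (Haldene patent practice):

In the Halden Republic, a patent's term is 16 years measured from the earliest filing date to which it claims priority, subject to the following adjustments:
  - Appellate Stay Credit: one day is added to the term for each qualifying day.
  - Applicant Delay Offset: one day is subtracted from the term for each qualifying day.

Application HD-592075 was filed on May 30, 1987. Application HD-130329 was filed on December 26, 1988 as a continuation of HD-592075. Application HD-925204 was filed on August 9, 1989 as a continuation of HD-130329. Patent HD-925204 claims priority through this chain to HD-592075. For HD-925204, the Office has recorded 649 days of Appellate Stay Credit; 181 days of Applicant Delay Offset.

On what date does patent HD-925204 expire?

Earliest priority filing: 30 May 1987.
Base term: 30 May 1987 + 16 years → 30 May 2003.
Appellate Stay Credit: +649 days → 9 March 2005.
Applicant Delay Offset: −181 days → 9 September 2004.

2004-09-09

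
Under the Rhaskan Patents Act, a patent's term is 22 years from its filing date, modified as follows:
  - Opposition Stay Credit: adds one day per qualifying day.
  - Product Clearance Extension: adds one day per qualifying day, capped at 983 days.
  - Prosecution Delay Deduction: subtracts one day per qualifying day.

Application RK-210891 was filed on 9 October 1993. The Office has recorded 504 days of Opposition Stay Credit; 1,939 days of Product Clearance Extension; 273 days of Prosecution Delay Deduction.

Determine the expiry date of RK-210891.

Base term: filing date + 22 years → 9 October 2015.
Opposition Stay Credit: +504 days → 24 February 2017.
Product Clearance Extension: 1939 days claimed exceeds the 983-day cap, so +983 days → 4 November 2019.
Prosecution Delay Deduction: −273 days → 4 February 2019.

February 4, 2019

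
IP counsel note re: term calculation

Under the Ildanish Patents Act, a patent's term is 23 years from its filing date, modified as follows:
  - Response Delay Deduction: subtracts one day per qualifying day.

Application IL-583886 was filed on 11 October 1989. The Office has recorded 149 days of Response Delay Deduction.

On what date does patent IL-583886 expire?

Base term: filing date + 23 years → 11 October 2012.
Response Delay Deduction: −149 days → 15 May 2012.

May 15, 2012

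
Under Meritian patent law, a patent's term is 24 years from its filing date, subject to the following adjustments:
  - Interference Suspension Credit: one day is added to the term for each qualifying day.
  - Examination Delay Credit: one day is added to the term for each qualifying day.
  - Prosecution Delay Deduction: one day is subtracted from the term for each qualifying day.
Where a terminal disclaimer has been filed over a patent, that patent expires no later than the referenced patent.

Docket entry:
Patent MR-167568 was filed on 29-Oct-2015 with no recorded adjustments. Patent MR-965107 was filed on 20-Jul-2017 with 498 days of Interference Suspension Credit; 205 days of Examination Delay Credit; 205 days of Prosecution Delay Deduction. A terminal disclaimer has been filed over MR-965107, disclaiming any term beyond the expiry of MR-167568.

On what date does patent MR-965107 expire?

Natural term of MR-965107:
  Base: filing + 24 years → 20 July 2041.
  Interference Suspension Credit: +498 days → 30 November 2042.
  Examination Delay Credit: +205 days → 23 June 2043.
  Prosecution Delay Deduction: −205 days → 30 November 2042.
Expiry of referenced patent MR-167568:
  Base: filing + 24 years → 29 October 2039.
Terminal disclaimer: MR-965107 expires on the earlier of 30 November 2042 and 29 October 2039.

October 29, 2039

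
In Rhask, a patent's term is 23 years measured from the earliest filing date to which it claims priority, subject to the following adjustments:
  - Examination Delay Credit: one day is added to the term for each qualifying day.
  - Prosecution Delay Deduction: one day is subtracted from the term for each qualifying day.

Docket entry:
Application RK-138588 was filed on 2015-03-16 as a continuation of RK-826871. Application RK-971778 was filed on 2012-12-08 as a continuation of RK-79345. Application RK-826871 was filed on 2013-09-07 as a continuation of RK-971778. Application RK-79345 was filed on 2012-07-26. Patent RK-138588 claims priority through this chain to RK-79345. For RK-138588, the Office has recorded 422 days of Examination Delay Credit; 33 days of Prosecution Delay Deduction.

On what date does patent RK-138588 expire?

Earliest priority filing: 26 July 2012.
Base term: 26 July 2012 + 23 years → 26 July 2035.
Examination Delay Credit: +422 days → 20 September 2036.
Prosecution Delay Deduction: −33 days → 18 August 2036.

August 18, 2036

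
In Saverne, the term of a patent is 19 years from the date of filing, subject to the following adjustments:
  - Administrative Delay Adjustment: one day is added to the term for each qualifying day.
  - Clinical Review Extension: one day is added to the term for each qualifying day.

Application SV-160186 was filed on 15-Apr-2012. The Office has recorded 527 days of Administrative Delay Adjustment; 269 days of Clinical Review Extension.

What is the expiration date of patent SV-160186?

2033-06-19

Base term: filing date + 19 years → 15 April 2031.
Administrative Delay Adjustment: +527 days → 23 September 2032.
Clinical Review Extension: +269 days → 19 June 2033.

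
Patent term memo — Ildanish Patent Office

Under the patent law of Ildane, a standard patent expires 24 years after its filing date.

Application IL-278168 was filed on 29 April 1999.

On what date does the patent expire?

2023-04-29

Filing date + 24 years → 29 April 2023.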